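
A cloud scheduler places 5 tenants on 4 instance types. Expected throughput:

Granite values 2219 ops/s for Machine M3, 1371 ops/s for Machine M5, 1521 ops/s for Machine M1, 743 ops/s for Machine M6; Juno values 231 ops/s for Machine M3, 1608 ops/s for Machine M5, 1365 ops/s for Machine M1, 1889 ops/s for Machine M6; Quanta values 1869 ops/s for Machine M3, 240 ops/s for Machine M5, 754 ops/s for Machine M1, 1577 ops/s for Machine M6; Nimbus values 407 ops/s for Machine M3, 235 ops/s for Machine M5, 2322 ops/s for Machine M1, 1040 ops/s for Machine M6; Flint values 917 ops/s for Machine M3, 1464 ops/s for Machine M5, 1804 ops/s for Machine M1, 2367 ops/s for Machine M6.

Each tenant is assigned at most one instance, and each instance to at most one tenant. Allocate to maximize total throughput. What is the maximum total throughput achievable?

Maximum total: 8516 ops/s

Optimal: Granite→Machine M3 (2219 ops/s), Juno→Machine M5 (1608 ops/s), Nimbus→Machine M1 (2322 ops/s), Flint→Machine M6 (2367 ops/s) — total 2219+1608+2322+2367 = 8516 ops/s.
Next-best assignment: Quanta→Machine M3, Juno→Machine M5, Nimbus→Machine M1, Flint→Machine M6 = 8166 ops/s.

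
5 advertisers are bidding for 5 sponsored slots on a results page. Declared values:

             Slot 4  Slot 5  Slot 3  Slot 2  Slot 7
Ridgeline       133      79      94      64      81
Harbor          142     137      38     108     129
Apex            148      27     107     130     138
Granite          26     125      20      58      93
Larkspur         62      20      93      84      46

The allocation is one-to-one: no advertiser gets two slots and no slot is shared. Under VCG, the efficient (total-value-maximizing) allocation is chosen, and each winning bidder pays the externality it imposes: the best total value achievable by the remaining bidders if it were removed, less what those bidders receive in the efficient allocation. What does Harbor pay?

Harbor pays $8.

Efficient allocation: Ridgeline→Slot 4 ($133), Harbor→Slot 7 ($129), Apex→Slot 2 ($130), Granite→Slot 5 ($125), Larkspur→Slot 3 ($93); total welfare W = $610.
Harbor receives Slot 7 at value $129, so the others get W − 129 = $481.
Without Harbor: best allocation of the remaining 4 bidders over all 5 slots is Ridgeline→Slot 4 ($133), Apex→Slot 7 ($138), Granite→Slot 5 ($125), Larkspur→Slot 3 ($93), total $489.
VCG payment = (others' best without Harbor) − (others' welfare with Harbor) = 489 − 481 = $8.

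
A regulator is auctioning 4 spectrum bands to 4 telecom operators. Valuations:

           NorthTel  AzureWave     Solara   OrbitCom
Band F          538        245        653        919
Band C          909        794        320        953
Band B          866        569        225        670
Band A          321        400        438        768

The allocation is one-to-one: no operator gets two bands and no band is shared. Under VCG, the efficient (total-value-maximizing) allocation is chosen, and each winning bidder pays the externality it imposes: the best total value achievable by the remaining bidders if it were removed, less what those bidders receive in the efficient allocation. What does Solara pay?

Efficient allocation: NorthTel→Band B ($866M), AzureWave→Band C ($794M), Solara→Band F ($653M), OrbitCom→Band A ($768M); total welfare W = $3081M.
Solara receives Band F at value $653M, so the others get W − 653 = $2428M.
Without Solara: best allocation of the remaining 3 bidders over all 4 bands is NorthTel→Band B ($866M), AzureWave→Band C ($794M), OrbitCom→Band F ($919M), total $2579M.
VCG payment = (others' best without Solara) − (others' welfare with Solara) = 2579 − 2428 = $151M.

Solara pays $151M.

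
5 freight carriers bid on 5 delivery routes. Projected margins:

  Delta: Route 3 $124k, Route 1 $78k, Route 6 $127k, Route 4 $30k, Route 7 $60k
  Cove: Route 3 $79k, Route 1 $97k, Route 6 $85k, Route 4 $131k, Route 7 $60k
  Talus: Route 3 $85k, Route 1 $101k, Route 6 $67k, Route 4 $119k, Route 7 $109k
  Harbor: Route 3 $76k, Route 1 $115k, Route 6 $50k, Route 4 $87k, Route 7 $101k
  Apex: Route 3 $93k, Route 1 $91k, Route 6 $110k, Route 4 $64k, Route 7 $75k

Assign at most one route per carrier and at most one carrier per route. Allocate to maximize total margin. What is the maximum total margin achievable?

Treat this as an assignment problem: match each carrier to one route.
Optimal: Delta→Route 3 ($124k), Cove→Route 4 ($131k), Talus→Route 7 ($109k), Harbor→Route 1 ($115k), Apex→Route 6 ($110k) — total 124+131+109+115+110 = $589k.
Row-greedy (each carrier in turn takes its best remaining route) gives $575k, worse by 14.

Maximum total: $589k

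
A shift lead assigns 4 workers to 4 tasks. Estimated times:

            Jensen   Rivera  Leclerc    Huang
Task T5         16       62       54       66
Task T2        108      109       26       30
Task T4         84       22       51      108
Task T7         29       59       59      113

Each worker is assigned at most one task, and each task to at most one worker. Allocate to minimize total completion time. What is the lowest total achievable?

Optimal: Jensen→Task T5 (16 min), Rivera→Task T4 (22 min), Leclerc→Task T7 (59 min), Huang→Task T2 (30 min) — total 16+22+59+30 = 127 min.
Row-greedy (each worker in turn takes its cheapest remaining task) gives 177 min, worse by 50.
Next-best assignment: Jensen→Task T7, Rivera→Task T4, Leclerc→Task T5, Huang→Task T2 = 135 min.

Minimum total: 127 min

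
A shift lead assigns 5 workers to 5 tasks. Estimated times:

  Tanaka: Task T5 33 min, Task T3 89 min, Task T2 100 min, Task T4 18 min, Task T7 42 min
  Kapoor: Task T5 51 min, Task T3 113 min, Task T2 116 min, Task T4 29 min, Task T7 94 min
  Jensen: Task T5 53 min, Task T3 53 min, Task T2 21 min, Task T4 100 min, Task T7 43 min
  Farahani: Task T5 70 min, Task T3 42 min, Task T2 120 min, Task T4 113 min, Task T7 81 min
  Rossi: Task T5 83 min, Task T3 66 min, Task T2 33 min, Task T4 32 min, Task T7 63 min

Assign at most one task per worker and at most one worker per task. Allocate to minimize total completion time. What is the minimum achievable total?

Min total: 180 min

Optimal: Tanaka→Task T5 (33 min), Kapoor→Task T4 (29 min), Jensen→Task T7 (43 min), Farahani→Task T3 (42 min), Rossi→Task T2 (33 min) — total 33+29+43+42+33 = 180 min.
Column-greedy (each task in turn goes to its cheapest remaining worker) gives 188 min, worse by 8.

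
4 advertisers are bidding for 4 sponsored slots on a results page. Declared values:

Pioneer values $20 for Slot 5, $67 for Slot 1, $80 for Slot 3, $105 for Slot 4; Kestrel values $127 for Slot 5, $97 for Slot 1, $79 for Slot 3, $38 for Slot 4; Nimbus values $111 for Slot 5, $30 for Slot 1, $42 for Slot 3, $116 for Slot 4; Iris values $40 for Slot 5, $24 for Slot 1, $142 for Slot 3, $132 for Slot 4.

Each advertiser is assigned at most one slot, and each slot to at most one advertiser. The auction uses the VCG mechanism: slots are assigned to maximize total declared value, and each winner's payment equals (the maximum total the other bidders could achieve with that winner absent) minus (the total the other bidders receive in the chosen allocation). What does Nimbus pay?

Nimbus pays $30.

Efficient allocation: Pioneer→Slot 4 ($105), Kestrel→Slot 1 ($97), Nimbus→Slot 5 ($111), Iris→Slot 3 ($142); total welfare W = $455.
Nimbus receives Slot 5 at value $111, so the others get W − 111 = $344.
Without Nimbus: best allocation of the remaining 3 bidders over all 4 slots is Pioneer→Slot 4 ($105), Kestrel→Slot 5 ($127), Iris→Slot 3 ($142), total $374.
VCG payment = (others' best without Nimbus) − (others' welfare with Nimbus) = 374 − 344 = $30.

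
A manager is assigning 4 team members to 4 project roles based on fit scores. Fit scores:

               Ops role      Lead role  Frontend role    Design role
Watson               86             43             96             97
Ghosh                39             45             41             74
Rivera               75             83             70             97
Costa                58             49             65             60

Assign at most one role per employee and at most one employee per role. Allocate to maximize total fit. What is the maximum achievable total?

Optimal: Watson→Frontend role (96 pts), Ghosh→Design role (74 pts), Rivera→Lead role (83 pts), Costa→Ops role (58 pts) — total 96+74+83+58 = 311 pts.
Max-entry greedy (repeatedly take the single best remaining cell) gives 284 pts, worse by 27.
Next-best assignment: Watson→Ops role, Ghosh→Design role, Rivera→Lead role, Costa→Frontend role = 308 pts.
Swapping Costa↔Ghosh (Costa→Design role 60 pts, Ghosh→Ops role 39 pts) loses 33.
Every other assignment is strictly worse.

Maximum total: 311 pts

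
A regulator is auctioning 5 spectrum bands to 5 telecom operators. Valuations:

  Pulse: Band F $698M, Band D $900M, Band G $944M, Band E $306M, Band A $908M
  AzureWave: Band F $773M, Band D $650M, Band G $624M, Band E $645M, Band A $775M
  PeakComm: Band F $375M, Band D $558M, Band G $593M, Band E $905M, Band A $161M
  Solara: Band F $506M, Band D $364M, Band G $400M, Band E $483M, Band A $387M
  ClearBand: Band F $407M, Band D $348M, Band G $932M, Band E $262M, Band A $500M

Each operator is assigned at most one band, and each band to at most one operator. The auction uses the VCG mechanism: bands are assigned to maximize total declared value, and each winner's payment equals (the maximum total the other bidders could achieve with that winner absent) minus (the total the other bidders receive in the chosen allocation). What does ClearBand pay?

Efficient allocation: Pulse→Band D ($900M), AzureWave→Band A ($775M), PeakComm→Band E ($905M), Solara→Band F ($506M), ClearBand→Band G ($932M); total welfare W = $4018M.
ClearBand receives Band G at value $932M, so the others get W − 932 = $3086M.
Without ClearBand: best allocation of the remaining 4 bidders over all 5 bands is Pulse→Band G ($944M), AzureWave→Band A ($775M), PeakComm→Band E ($905M), Solara→Band F ($506M), total $3130M.
VCG payment = (others' best without ClearBand) − (others' welfare with ClearBand) = 3130 − 3086 = $44M.

ClearBand pays $44M.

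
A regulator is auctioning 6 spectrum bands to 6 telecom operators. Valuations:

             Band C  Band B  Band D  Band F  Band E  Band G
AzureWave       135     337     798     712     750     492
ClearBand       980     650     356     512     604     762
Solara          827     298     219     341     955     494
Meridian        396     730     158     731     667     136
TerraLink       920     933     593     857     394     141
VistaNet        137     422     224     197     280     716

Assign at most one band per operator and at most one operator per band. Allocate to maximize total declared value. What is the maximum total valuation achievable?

Optimal: AzureWave→Band D ($798M), ClearBand→Band C ($980M), Solara→Band E ($955M), Meridian→Band F ($731M), TerraLink→Band B ($933M), VistaNet→Band G ($716M) — total 798+980+955+731+933+716 = $5113M.

Maximum total: $5113M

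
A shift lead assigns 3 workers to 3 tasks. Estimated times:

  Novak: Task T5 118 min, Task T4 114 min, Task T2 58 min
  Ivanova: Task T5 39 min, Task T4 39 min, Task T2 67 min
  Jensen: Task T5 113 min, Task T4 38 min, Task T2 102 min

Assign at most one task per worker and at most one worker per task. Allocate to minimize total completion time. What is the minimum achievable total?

Optimal: Novak→Task T2 (58 min), Ivanova→Task T5 (39 min), Jensen→Task T4 (38 min) — total 58+39+38 = 135 min.
Next-best assignment: Novak→Task T2, Ivanova→Task T4, Jensen→Task T5 = 210 min.

Minimum total: 135 min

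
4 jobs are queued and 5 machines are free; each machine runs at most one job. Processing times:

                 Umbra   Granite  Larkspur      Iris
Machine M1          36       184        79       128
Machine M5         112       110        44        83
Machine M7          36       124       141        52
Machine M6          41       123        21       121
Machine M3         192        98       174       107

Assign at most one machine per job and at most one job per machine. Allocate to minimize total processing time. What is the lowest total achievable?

This is a one-to-one assignment (minimum-cost bipartite matching).
Optimal: Umbra→Machine M1 (36 min), Granite→Machine M3 (98 min), Larkspur→Machine M6 (21 min), Iris→Machine M7 (52 min) — total 36+98+21+52 = 207 min.
No other one-to-one assignment undercuts 207 min.

Min total: 207 min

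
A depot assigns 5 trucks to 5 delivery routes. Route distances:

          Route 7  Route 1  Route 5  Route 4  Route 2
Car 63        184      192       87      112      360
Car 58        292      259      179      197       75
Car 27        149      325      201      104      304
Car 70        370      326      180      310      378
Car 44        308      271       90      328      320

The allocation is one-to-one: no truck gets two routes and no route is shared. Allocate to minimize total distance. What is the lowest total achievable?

Optimal: Car 63→Route 4 (112 km), Car 58→Route 2 (75 km), Car 27→Route 7 (149 km), Car 70→Route 1 (326 km), Car 44→Route 5 (90 km) — total 112+75+149+326+90 = 752 km.
Every other assignment is strictly worse.

Minimum total: 752 km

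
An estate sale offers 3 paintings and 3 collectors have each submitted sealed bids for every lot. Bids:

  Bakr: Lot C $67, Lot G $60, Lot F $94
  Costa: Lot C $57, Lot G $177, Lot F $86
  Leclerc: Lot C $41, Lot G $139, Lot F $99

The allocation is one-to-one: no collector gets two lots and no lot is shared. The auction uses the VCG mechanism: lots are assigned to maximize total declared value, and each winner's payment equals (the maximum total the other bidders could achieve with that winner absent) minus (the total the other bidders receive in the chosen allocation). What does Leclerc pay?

Leclerc pays $27.

Efficient allocation: Bakr→Lot C ($67), Costa→Lot G ($177), Leclerc→Lot F ($99); total welfare W = $343.
Leclerc receives Lot F at value $99, so the others get W − 99 = $244.
Without Leclerc: best allocation of the remaining 2 bidders over all 3 lots is Bakr→Lot F ($94), Costa→Lot G ($177), total $271.
VCG payment = (others' best without Leclerc) − (others' welfare with Leclerc) = 271 − 244 = $27.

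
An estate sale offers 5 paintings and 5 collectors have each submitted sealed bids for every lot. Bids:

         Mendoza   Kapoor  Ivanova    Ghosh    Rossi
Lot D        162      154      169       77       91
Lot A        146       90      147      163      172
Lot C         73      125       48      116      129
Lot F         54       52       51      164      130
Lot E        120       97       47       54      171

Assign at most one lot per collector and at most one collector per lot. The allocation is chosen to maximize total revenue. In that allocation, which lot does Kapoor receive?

Optimal: Mendoza→Lot A ($146), Kapoor→Lot C ($125), Ivanova→Lot D ($169), Ghosh→Lot F ($164), Rossi→Lot E ($171) — total 146+125+169+164+171 = $775.
Row-greedy (each collector in turn takes its best remaining lot) gives $769, worse by 6.
Kapoor's own top lot is Lot D ($154), but forcing Kapoor→Lot D and reassigning the rest optimally gives only $714 — worse by 61.

Kapoor receives Lot C.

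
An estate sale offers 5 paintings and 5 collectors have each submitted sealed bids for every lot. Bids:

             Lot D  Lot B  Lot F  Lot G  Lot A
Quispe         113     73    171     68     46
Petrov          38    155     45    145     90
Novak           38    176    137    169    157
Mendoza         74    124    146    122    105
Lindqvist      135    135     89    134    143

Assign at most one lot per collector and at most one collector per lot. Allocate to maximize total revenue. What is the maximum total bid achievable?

Maximum total: $740

Treat this as an assignment problem: match each collector to one lot.
Optimal: Quispe→Lot F ($171), Petrov→Lot B ($155), Novak→Lot A ($157), Mendoza→Lot G ($122), Lindqvist→Lot D ($135) — total 171+155+157+122+135 = $740.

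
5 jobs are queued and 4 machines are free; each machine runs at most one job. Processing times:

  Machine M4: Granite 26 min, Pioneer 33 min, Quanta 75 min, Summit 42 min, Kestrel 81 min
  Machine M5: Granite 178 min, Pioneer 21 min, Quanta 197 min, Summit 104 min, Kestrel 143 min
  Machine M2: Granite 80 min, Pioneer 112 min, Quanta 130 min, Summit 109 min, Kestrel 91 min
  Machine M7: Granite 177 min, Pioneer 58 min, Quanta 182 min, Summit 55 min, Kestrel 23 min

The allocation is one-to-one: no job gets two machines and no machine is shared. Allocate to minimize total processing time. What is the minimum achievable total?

Treat this as an assignment problem: match each job to one machine.
Optimal: Summit→Machine M4 (42 min), Pioneer→Machine M5 (21 min), Granite→Machine M2 (80 min), Kestrel→Machine M7 (23 min) — total 42+21+80+23 = 166 min.
Row-greedy (each job in turn takes its cheapest remaining machine) gives 232 min, worse by 66.
Swapping Granite↔Kestrel (Granite→Machine M7 177 min, Kestrel→Machine M2 91 min) adds 165.
Every other assignment is strictly worse.

Min total: 166 min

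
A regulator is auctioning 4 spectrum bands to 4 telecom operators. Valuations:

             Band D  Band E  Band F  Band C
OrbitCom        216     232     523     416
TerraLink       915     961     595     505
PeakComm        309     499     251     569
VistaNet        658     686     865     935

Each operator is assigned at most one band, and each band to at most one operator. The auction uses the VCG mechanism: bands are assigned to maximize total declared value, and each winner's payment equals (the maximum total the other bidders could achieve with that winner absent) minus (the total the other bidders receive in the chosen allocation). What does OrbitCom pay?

Efficient allocation: OrbitCom→Band F ($523M), TerraLink→Band D ($915M), PeakComm→Band E ($499M), VistaNet→Band C ($935M); total welfare W = $2872M.
OrbitCom receives Band F at value $523M, so the others get W − 523 = $2349M.
Without OrbitCom: best allocation of the remaining 3 bidders over all 4 bands is TerraLink→Band E ($961M), PeakComm→Band C ($569M), VistaNet→Band F ($865M), total $2395M.
VCG payment = (others' best without OrbitCom) − (others' welfare with OrbitCom) = 2395 − 2349 = $46M.

OrbitCom pays $46M.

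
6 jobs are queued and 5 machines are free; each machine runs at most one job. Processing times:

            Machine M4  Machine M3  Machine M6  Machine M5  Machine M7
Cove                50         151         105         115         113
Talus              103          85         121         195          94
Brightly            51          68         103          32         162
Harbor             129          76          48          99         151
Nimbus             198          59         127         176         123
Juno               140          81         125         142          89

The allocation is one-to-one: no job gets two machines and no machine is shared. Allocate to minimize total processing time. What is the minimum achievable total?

Optimal: Cove→Machine M4 (50 min), Nimbus→Machine M3 (59 min), Harbor→Machine M6 (48 min), Brightly→Machine M5 (32 min), Juno→Machine M7 (89 min) — total 50+59+48+32+89 = 278 min.
Row-greedy (each job in turn takes its cheapest remaining machine) gives 338 min, worse by 60.
Every other assignment is strictly worse.

Minimum total: 278 min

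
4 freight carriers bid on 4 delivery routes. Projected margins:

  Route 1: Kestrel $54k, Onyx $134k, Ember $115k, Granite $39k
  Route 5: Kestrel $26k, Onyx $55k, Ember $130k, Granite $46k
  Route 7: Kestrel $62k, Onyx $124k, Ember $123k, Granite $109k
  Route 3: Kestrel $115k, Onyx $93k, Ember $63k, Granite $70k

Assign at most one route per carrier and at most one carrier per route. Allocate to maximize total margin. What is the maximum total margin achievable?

Maximum total: $488k

Optimal: Kestrel→Route 3 ($115k), Onyx→Route 1 ($134k), Ember→Route 5 ($130k), Granite→Route 7 ($109k) — total 115+134+130+109 = $488k.
Swapping Kestrel↔Onyx (Kestrel→Route 1 $54k, Onyx→Route 3 $93k) loses 102.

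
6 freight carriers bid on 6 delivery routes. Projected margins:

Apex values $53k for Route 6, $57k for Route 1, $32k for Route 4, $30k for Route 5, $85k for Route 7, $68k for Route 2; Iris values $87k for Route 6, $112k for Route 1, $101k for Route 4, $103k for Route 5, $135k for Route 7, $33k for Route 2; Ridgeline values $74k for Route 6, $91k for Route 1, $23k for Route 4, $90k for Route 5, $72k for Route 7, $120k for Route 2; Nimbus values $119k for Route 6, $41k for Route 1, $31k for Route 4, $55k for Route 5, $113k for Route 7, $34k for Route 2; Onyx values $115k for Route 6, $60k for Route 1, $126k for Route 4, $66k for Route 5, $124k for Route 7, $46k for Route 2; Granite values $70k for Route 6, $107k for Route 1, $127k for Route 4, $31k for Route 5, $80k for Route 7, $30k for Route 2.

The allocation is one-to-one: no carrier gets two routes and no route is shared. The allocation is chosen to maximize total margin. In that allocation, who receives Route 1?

Optimal: Apex→Route 7 ($85k), Iris→Route 5 ($103k), Ridgeline→Route 2 ($120k), Nimbus→Route 6 ($119k), Onyx→Route 4 ($126k), Granite→Route 1 ($107k) — total 85+103+120+119+126+107 = $660k.
Row-greedy (each carrier in turn takes its best remaining route) gives $593k, worse by 67.
Granite's own top route is Route 4 ($127k), but forcing Granite→Route 4 and reassigning the rest optimally gives only $650k — worse by 10.

Granite receives Route 1.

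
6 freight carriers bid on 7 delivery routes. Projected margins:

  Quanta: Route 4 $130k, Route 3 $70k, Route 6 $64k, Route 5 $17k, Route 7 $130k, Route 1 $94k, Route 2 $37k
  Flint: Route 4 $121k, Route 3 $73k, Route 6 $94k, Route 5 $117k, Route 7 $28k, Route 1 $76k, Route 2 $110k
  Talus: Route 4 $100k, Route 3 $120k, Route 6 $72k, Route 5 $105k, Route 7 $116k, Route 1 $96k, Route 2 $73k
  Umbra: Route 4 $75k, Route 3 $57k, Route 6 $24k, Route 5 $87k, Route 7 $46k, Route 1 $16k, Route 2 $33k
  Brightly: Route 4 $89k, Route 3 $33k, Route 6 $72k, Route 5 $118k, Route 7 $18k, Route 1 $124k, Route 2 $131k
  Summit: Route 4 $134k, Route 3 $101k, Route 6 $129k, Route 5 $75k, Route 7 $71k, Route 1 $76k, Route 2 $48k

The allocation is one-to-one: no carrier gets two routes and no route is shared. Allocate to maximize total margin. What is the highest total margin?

Max total: $718k

Optimal: Quanta→Route 7 ($130k), Flint→Route 4 ($121k), Talus→Route 3 ($120k), Umbra→Route 5 ($87k), Brightly→Route 2 ($131k), Summit→Route 6 ($129k) — total 130+121+120+87+131+129 = $718k.
Row-greedy (each carrier in turn takes its best remaining route) gives $673k, worse by 45.
Checked against all permutations: $718k is optimal.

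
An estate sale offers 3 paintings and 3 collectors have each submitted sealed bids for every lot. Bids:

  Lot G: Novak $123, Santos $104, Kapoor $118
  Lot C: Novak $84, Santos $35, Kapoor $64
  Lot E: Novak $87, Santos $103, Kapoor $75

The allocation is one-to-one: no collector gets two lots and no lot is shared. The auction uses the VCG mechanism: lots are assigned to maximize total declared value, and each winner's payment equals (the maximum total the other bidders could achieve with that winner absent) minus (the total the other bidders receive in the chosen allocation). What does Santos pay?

Santos pays $3.

Efficient allocation: Novak→Lot C ($84), Santos→Lot E ($103), Kapoor→Lot G ($118); total welfare W = $305.
Santos receives Lot E at value $103, so the others get W − 103 = $202.
Without Santos: best allocation of the remaining 2 bidders over all 3 lots is Novak→Lot E ($87), Kapoor→Lot G ($118), total $205.
VCG payment = (others' best without Santos) − (others' welfare with Santos) = 205 − 202 = $3.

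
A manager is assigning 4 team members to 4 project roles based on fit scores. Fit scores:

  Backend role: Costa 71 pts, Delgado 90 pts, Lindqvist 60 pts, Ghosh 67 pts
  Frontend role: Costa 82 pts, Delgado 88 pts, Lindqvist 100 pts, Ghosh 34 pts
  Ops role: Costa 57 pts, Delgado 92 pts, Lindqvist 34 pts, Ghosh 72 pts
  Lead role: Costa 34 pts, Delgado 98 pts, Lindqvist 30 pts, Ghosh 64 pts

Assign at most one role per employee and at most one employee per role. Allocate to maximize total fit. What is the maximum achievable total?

This is a one-to-one assignment (maximum-weight bipartite matching).
Optimal: Costa→Backend role (71 pts), Delgado→Lead role (98 pts), Lindqvist→Frontend role (100 pts), Ghosh→Ops role (72 pts) — total 71+98+100+72 = 341 pts.
Row-greedy (each employee in turn takes its best remaining role) gives 312 pts, worse by 29.
Next-best assignment: Costa→Backend role, Delgado→Ops role, Lindqvist→Frontend role, Ghosh→Lead role = 327 pts.
No other one-to-one assignment exceeds 341 pts.

Maximum total: 341 pts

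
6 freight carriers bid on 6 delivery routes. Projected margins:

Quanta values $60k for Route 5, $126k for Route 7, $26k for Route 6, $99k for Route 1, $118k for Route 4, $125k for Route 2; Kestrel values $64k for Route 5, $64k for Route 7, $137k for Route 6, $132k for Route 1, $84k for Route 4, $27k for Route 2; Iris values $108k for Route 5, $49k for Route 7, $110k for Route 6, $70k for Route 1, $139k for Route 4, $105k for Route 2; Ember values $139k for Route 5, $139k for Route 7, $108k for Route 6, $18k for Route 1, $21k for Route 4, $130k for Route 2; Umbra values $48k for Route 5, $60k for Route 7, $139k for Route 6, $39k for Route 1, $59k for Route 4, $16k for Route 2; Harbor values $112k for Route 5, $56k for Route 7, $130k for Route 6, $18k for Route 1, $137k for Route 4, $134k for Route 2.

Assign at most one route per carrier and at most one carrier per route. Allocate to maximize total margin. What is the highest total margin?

Maximum total: $809k

Optimal: Quanta→Route 7 ($126k), Kestrel→Route 1 ($132k), Iris→Route 4 ($139k), Ember→Route 5 ($139k), Umbra→Route 6 ($139k), Harbor→Route 2 ($134k) — total 126+132+139+139+139+134 = $809k.
Row-greedy (each carrier in turn takes its best remaining route) gives $714k, worse by 95.
No other one-to-one assignment exceeds $809k.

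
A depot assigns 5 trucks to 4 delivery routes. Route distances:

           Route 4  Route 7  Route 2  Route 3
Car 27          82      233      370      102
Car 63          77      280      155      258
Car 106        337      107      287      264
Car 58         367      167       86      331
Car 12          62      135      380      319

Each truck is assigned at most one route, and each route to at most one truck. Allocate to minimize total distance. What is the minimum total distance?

Minimum total: 357 km

Optimal: Car 12→Route 4 (62 km), Car 106→Route 7 (107 km), Car 58→Route 2 (86 km), Car 27→Route 3 (102 km) — total 62+107+86+102 = 357 km.
Row-greedy (each truck in turn takes its cheapest remaining route) gives 675 km, worse by 318.
Swapping Car 12↔Car 106 (Car 12→Route 7 135 km, Car 106→Route 4 337 km) adds 303.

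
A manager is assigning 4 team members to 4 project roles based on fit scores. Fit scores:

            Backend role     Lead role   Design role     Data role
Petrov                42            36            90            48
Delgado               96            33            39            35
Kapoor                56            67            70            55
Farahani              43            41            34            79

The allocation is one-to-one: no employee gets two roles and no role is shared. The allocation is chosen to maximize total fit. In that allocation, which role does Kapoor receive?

Kapoor receives Lead role.

Optimal: Petrov→Design role (90 pts), Delgado→Backend role (96 pts), Kapoor→Lead role (67 pts), Farahani→Data role (79 pts) — total 90+96+67+79 = 332 pts.
Swapping Kapoor↔Delgado (Kapoor→Backend role 56 pts, Delgado→Lead role 33 pts) loses 74.
No other one-to-one assignment exceeds 332 pts.
Kapoor's own top role is Design role (70 pts), but forcing Kapoor→Design role and reassigning the rest optimally gives only 281 pts — worse by 51.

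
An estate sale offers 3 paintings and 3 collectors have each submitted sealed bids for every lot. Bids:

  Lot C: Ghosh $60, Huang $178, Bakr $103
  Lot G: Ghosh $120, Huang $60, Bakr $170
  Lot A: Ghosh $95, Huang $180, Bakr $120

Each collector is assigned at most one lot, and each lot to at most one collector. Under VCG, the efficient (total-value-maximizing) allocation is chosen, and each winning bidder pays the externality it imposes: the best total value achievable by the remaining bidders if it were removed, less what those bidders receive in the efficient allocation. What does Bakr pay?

Bakr pays $27.

Efficient allocation: Ghosh→Lot A ($95), Huang→Lot C ($178), Bakr→Lot G ($170); total welfare W = $443.
Bakr receives Lot G at value $170, so the others get W − 170 = $273.
Without Bakr: best allocation of the remaining 2 bidders over all 3 lots is Ghosh→Lot G ($120), Huang→Lot A ($180), total $300.
VCG payment = (others' best without Bakr) − (others' welfare with Bakr) = 300 − 273 = $27.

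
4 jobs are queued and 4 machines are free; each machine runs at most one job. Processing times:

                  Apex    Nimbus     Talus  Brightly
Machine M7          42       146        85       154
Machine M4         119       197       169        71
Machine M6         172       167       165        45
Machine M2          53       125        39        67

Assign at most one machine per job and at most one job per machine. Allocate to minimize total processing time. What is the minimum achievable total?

Min total: 319 min

Optimal: Apex→Machine M7 (42 min), Nimbus→Machine M6 (167 min), Talus→Machine M2 (39 min), Brightly→Machine M4 (71 min) — total 42+167+39+71 = 319 min.
Min-entry greedy (repeatedly take the single cheapest remaining cell) gives 323 min, worse by 4.
Next-best assignment: Apex→Machine M7, Nimbus→Machine M4, Talus→Machine M2, Brightly→Machine M6 = 323 min.
Swapping Apex↔Talus (Apex→Machine M2 53 min, Talus→Machine M7 85 min) adds 57.
No other one-to-one assignment undercuts 319 min.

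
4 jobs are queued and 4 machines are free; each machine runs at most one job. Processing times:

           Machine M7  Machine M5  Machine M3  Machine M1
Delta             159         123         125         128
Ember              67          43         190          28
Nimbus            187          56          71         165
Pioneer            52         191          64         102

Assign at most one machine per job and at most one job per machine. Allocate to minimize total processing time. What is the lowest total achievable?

Min total: 261 min

Optimal: Delta→Machine M3 (125 min), Ember→Machine M1 (28 min), Nimbus→Machine M5 (56 min), Pioneer→Machine M7 (52 min) — total 125+28+56+52 = 261 min.
Row-greedy (each job in turn takes its cheapest remaining machine) gives 274 min, worse by 13.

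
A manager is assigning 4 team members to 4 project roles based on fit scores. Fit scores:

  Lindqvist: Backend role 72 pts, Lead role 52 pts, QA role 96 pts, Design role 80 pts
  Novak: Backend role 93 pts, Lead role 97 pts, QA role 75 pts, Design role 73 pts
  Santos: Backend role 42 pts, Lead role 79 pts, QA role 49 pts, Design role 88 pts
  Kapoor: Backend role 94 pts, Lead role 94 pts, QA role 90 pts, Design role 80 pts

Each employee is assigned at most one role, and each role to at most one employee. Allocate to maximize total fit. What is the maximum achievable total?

Max total: 375 pts

This is the linear assignment problem.
Optimal: Lindqvist→QA role (96 pts), Novak→Lead role (97 pts), Santos→Design role (88 pts), Kapoor→Backend role (94 pts) — total 96+97+88+94 = 375 pts.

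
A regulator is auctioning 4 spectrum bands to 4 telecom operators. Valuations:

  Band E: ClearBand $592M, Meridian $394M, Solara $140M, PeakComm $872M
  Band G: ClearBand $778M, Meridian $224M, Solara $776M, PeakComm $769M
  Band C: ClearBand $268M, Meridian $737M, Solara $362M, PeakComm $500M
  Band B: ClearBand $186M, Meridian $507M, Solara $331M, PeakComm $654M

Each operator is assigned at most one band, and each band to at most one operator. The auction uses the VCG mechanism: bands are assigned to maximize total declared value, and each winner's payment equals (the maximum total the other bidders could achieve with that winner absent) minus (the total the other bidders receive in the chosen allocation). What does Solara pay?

Efficient allocation: ClearBand→Band E ($592M), Meridian→Band C ($737M), Solara→Band G ($776M), PeakComm→Band B ($654M); total welfare W = $2759M.
Solara receives Band G at value $776M, so the others get W − 776 = $1983M.
Without Solara: best allocation of the remaining 3 bidders over all 4 bands is ClearBand→Band G ($778M), Meridian→Band C ($737M), PeakComm→Band E ($872M), total $2387M.
VCG payment = (others' best without Solara) − (others' welfare with Solara) = 2387 − 1983 = $404M.

Solara pays $404M.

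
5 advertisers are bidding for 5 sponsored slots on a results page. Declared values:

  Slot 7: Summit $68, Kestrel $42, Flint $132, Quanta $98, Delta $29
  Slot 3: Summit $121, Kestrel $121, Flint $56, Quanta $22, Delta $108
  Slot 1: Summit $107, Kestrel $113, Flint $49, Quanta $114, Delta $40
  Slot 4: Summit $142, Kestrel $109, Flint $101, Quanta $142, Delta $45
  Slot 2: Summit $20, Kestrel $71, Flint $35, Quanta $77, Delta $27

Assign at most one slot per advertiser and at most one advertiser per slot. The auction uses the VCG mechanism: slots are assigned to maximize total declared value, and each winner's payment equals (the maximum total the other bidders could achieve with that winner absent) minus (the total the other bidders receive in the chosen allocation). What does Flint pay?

Efficient allocation: Summit→Slot 4 ($142), Kestrel→Slot 1 ($113), Flint→Slot 7 ($132), Quanta→Slot 2 ($77), Delta→Slot 3 ($108); total welfare W = $572.
Flint receives Slot 7 at value $132, so the others get W − 132 = $440.
Without Flint: best allocation of the remaining 4 bidders over all 5 slots is Summit→Slot 4 ($142), Kestrel→Slot 1 ($113), Quanta→Slot 7 ($98), Delta→Slot 3 ($108), total $461.
VCG payment = (others' best without Flint) − (others' welfare with Flint) = 461 − 440 = $21.

Flint pays $21.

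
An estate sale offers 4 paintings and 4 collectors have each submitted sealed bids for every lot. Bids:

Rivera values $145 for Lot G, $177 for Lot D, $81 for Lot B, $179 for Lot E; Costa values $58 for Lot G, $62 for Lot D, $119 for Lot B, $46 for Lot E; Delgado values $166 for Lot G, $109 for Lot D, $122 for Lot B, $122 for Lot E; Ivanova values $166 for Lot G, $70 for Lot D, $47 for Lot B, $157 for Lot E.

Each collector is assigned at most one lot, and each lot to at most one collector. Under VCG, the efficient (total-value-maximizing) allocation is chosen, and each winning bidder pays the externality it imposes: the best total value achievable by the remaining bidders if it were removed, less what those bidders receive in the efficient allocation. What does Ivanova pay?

Efficient allocation: Rivera→Lot D ($177), Costa→Lot B ($119), Delgado→Lot G ($166), Ivanova→Lot E ($157); total welfare W = $619.
Ivanova receives Lot E at value $157, so the others get W − 157 = $462.
Without Ivanova: best allocation of the remaining 3 bidders over all 4 lots is Rivera→Lot E ($179), Costa→Lot B ($119), Delgado→Lot G ($166), total $464.
VCG payment = (others' best without Ivanova) − (others' welfare with Ivanova) = 464 − 462 = $2.

Ivanova pays $2.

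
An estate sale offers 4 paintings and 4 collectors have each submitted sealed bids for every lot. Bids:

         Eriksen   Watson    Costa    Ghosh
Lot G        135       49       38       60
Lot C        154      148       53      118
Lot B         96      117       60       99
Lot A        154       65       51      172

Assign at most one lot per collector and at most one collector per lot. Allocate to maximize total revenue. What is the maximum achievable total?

Optimal: Eriksen→Lot G ($135), Watson→Lot C ($148), Costa→Lot B ($60), Ghosh→Lot A ($172) — total 135+148+60+172 = $515.
No other one-to-one assignment exceeds $515.

Maximum total: $515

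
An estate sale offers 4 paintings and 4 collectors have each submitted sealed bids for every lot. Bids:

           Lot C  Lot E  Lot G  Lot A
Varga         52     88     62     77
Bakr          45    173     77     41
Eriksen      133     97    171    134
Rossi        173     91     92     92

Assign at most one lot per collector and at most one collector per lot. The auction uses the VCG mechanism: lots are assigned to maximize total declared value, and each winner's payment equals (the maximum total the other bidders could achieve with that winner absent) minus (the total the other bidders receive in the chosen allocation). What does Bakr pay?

Bakr pays $11.

Efficient allocation: Varga→Lot A ($77), Bakr→Lot E ($173), Eriksen→Lot G ($171), Rossi→Lot C ($173); total welfare W = $594.
Bakr receives Lot E at value $173, so the others get W − 173 = $421.
Without Bakr: best allocation of the remaining 3 bidders over all 4 lots is Varga→Lot E ($88), Eriksen→Lot G ($171), Rossi→Lot C ($173), total $432.
VCG payment = (others' best without Bakr) − (others' welfare with Bakr) = 432 − 421 = $11.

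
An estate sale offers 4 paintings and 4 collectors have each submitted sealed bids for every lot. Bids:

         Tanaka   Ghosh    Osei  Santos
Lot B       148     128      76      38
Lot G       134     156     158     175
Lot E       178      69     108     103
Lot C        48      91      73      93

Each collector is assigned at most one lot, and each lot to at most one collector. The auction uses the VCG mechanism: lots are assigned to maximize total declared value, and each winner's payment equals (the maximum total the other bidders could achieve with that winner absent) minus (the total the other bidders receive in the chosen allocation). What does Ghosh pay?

Ghosh pays $2.

Efficient allocation: Tanaka→Lot E ($178), Ghosh→Lot B ($128), Osei→Lot G ($158), Santos→Lot C ($93); total welfare W = $557.
Ghosh receives Lot B at value $128, so the others get W − 128 = $429.
Without Ghosh: best allocation of the remaining 3 bidders over all 4 lots is Tanaka→Lot B ($148), Osei→Lot E ($108), Santos→Lot G ($175), total $431.
VCG payment = (others' best without Ghosh) − (others' welfare with Ghosh) = 431 − 429 = $2.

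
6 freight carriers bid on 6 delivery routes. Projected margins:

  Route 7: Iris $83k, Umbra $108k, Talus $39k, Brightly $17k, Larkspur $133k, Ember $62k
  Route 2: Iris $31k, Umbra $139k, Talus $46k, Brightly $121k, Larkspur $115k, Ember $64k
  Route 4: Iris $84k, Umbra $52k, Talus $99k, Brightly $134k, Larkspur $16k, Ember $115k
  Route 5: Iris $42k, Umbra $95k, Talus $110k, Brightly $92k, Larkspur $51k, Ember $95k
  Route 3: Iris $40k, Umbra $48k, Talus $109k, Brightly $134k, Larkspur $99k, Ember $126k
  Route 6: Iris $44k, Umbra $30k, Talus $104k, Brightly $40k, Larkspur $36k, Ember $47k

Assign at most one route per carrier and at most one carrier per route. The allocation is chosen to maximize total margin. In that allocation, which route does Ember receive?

This is a one-to-one assignment (maximum-weight bipartite matching).
Optimal: Iris→Route 4 ($84k), Umbra→Route 2 ($139k), Talus→Route 6 ($104k), Brightly→Route 3 ($134k), Larkspur→Route 7 ($133k), Ember→Route 5 ($95k) — total 84+139+104+134+133+95 = $689k.
Max-entry greedy (repeatedly take the single best remaining cell) gives $686k, worse by 3.
Ember's own top route is Route 3 ($126k), but forcing Ember→Route 3 and reassigning the rest optimally gives only $686k — worse by 3.

Ember receives Route 5.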